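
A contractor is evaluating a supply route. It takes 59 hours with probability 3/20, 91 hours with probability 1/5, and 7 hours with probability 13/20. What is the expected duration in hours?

EV = 3/20 × 59 + 1/5 × 91 + 13/20 × 7 = 8.85 + 18.2 + 4.55 = 31.6

31.6 hours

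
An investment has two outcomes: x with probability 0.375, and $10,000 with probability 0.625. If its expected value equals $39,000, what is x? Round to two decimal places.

0.375·x + 0.625·10000 = 39000
0.375·x = 39000 − 6250 = 32750
x = 32750 / 0.375 = 87333.3333

x = $87,333.33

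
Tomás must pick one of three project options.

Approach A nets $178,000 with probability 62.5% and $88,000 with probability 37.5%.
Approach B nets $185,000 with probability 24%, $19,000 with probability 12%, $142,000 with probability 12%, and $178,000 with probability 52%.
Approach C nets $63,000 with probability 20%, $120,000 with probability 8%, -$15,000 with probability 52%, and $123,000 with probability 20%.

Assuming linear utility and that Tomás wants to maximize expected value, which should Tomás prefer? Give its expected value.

Approach B ($156,280)

Approach A = 0.625 × 178000 + 0.375 × 88000 = 111250 + 33000 = 144250
Approach B = 0.24 × 185000 + 0.12 × 19000 + 0.12 × 142000 + 0.52 × 178000 = 44400 + 2280 + 17040 + 92560 = 156280
Approach C = 0.2 × 63000 + 0.08 × 120000 + 0.52 × (-15000) + 0.2 × 123000 = 12600 + 9600 − 7800 + 24600 = 39000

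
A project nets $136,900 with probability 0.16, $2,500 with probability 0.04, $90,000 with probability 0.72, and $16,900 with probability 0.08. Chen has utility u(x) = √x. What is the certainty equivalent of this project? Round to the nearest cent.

E[u] = 0.16·√136900 + 0.04·√2500 + 0.72·√90000 + 0.08·√16900 = 0.16·370 + 0.04·50 + 0.72·300 + 0.08·130 = 287.6
CE = (287.6)² = 82713.76

$82,713.76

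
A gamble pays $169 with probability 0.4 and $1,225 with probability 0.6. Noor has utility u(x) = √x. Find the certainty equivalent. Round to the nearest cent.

$686.44

E[u] = 0.4·√169 + 0.6·√1225 = 0.4·13 + 0.6·35 = 26.2
CE = (26.2)² = 686.44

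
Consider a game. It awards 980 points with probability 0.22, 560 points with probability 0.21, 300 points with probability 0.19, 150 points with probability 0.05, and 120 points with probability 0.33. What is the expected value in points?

437.3 points

EV = 0.22 × 980 + 0.21 × 560 + 0.19 × 300 + 0.05 × 150 + 0.33 × 120 = 215.6 + 117.6 + 57 + 7.5 + 39.6 = 437.3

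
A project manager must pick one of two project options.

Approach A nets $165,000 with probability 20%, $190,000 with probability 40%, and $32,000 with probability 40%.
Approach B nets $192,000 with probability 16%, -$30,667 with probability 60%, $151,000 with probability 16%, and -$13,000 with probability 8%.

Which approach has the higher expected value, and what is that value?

Approach A = 0.2 × 165000 + 0.4 × 190000 + 0.4 × 32000 = 33000 + 76000 + 12800 = 121800
Approach B = 0.16 × 192000 + 0.6 × (-30667) + 0.16 × 151000 + 0.08 × (-13000) = 30720 − 18400.2 + 24160 − 1040 = 35439.8

Approach A ($121,800)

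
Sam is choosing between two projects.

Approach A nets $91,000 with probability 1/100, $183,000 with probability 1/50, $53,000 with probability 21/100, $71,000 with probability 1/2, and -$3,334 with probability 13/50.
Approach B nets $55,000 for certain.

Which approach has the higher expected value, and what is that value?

Approach B ($55,000)

Approach A = 1/100 × 91000 + 1/50 × 183000 + 21/100 × 53000 + 1/2 × 71000 + 13/50 × (-3334) = 910 + 3660 + 11130 + 35500 − 866.84 = 50333.16
Approach B: 55000 (certain)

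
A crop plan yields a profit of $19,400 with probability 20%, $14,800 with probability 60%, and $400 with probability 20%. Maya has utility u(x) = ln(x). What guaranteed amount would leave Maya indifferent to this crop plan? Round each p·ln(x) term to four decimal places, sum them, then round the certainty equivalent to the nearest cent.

E[u] = 0.2·ln(19400) + 0.6·ln(14800) + 0.2·ln(400) = 1.9746 + 5.7614 + 1.1983 = 8.9343
CE = e^8.9343 ≈ 7587.82

$7,587.82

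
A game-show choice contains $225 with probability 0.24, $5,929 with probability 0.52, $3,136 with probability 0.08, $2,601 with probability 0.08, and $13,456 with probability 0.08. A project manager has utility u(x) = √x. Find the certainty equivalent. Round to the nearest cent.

E[u] = 0.24·√225 + 0.52·√5929 + 0.08·√3136 + 0.08·√2601 + 0.08·√13456 = 0.24·15 + 0.52·77 + 0.08·56 + 0.08·51 + 0.08·116 = 61.48
CE = (61.48)² = 3779.7904

$3,779.79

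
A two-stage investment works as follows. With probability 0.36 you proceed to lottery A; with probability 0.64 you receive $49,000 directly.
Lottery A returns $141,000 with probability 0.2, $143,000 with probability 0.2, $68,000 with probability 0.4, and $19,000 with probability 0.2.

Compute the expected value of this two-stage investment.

EV(A) = 0.2 × 141000 + 0.2 × 143000 + 0.4 × 68000 + 0.2 × 19000 = 28200 + 28600 + 27200 + 3800 = 87800
Branch B: 49000 (certain)
Overall = 0.36 × 87800 + 0.64 × 49000 = 31608 + 31360 = 62968

$62,968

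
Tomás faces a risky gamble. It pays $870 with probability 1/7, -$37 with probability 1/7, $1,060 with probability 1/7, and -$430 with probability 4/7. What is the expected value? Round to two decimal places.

EV = 1/7 × 870 + 1/7 × (-37) + 1/7 × 1060 + 4/7 × (-430) = 124.2857 − 5.2857 + 151.4286 − 245.7143 = 24.7143

$24.71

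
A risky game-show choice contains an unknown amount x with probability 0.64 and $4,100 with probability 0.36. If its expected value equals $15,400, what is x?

0.64·x + 0.36·4100 = 15400
0.64·x = 15400 − 1476 = 13924
x = 13924 / 0.64 = 21756.25

x = $21,756.25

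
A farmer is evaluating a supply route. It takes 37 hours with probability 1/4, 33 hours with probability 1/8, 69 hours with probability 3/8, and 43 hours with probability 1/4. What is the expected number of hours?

50 hours

EV = 1/4 × 37 + 1/8 × 33 + 3/8 × 69 + 1/4 × 43 = 9.25 + 4.125 + 25.875 + 10.75 = 50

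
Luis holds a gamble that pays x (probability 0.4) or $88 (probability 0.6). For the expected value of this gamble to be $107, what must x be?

x = $135.50

0.4·x + 0.6·88 = 107
0.4·x = 107 − 52.8 = 54.2
x = 54.2 / 0.4 = 135.5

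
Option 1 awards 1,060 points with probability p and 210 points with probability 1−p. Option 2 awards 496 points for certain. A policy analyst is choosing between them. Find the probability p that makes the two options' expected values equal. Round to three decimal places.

p = 0.336

p·1060 + (1−p)·210 = 496
850p + 210 = 496
p = (496 − 210) / 850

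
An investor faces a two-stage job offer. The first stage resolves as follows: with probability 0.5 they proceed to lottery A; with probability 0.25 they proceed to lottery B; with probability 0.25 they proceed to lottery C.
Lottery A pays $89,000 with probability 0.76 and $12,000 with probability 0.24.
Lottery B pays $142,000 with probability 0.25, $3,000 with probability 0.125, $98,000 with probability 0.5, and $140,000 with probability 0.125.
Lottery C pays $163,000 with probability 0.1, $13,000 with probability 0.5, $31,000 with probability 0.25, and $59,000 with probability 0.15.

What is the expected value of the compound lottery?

$70,703.75

EV(A) = 0.76 × 89000 + 0.24 × 12000 = 67640 + 2880 = 70520
EV(B) = 0.25 × 142000 + 0.125 × 3000 + 0.5 × 98000 + 0.125 × 140000 = 35500 + 375 + 49000 + 17500 = 102375
EV(C) = 0.1 × 163000 + 0.5 × 13000 + 0.25 × 31000 + 0.15 × 59000 = 16300 + 6500 + 7750 + 8850 = 39400
Overall = 0.5 × 70520 + 0.25 × 102375 + 0.25 × 39400 = 35260 + 25593.75 + 9850 = 70703.75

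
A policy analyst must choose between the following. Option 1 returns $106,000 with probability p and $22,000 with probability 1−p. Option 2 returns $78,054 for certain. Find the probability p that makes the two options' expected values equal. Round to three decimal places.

p = 0.667

p·106000 + (1−p)·22000 = 78054
84000p + 22000 = 78054
p = (78054 − 22000) / 84000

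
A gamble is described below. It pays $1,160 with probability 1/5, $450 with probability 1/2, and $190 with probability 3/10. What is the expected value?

$514

EV = 1/5 × 1160 + 1/2 × 450 + 3/10 × 190 = 232 + 225 + 57 = 514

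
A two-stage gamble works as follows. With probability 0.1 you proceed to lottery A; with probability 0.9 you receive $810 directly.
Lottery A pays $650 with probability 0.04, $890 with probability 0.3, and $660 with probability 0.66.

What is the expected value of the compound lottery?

EV(A) = 0.04 × 650 + 0.3 × 890 + 0.66 × 660 = 26 + 267 + 435.6 = 728.6
Branch B: 810 (certain)
Overall = 0.1 × 728.6 + 0.9 × 810 = 72.86 + 729 = 801.86

$801.86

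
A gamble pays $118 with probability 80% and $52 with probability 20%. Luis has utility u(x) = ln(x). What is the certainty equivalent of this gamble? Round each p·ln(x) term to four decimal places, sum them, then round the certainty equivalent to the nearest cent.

E[u] = 0.8·ln(118) + 0.2·ln(52) = 3.8165 + 0.7902 = 4.6067
CE = e^4.6067 ≈ 100.15

$100.15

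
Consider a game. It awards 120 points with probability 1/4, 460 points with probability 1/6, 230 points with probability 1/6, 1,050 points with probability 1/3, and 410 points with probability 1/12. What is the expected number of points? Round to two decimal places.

529.17 points

EV = 1/4 × 120 + 1/6 × 460 + 1/6 × 230 + 1/3 × 1050 + 1/12 × 410 = 30 + 76.6667 + 38.3333 + 350 + 34.1667 = 529.1667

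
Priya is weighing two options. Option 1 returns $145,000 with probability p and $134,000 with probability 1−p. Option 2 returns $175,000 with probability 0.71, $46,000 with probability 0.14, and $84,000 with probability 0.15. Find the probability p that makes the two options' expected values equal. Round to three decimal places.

p = 0.845

EV(Option 2) = 0.71 × 175000 + 0.14 × 46000 + 0.15 × 84000 = 124250 + 6440 + 12600 = 143290
p·145000 + (1−p)·134000 = 143290
11000p + 134000 = 143290
p = (143290 − 134000) / 11000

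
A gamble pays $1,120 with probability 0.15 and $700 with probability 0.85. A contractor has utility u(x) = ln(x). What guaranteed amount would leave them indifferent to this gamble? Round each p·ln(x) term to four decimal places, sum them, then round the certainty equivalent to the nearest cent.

$751.15

E[u] = 0.15·ln(1120) + 0.85·ln(700) = 1.0532 + 5.5684 = 6.6216
CE = e^6.6216 ≈ 751.15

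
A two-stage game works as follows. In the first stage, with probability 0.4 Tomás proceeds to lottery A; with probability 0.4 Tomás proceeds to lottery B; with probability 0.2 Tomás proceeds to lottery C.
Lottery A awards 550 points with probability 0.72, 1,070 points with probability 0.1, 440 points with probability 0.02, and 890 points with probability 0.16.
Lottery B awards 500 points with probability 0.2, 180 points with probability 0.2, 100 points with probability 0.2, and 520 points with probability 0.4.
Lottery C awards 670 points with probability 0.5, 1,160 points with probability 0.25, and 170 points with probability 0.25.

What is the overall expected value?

EV(A) = 0.72 × 550 + 0.1 × 1070 + 0.02 × 440 + 0.16 × 890 = 396 + 107 + 8.8 + 142.4 = 654.2
EV(B) = 0.2 × 500 + 0.2 × 180 + 0.2 × 100 + 0.4 × 520 = 100 + 36 + 20 + 208 = 364
EV(C) = 0.5 × 670 + 0.25 × 1160 + 0.25 × 170 = 335 + 290 + 42.5 = 667.5
Overall = 0.4 × 654.2 + 0.4 × 364 + 0.2 × 667.5 = 261.68 + 145.6 + 133.5 = 540.78

540.78 points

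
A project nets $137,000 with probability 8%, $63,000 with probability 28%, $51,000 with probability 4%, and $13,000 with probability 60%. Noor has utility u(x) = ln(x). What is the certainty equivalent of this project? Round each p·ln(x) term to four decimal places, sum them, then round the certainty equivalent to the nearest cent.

E[u] = 0.08·ln(137000) + 0.28·ln(63000) + 0.04·ln(51000) + 0.6·ln(13000) = 0.9462 + 3.0942 + 0.4336 + 5.6836 = 10.1576
CE = e^10.1576 ≈ 25786.34

$25,786.34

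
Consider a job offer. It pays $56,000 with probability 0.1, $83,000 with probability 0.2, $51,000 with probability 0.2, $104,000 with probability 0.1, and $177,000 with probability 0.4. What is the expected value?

EV = 0.1 × 56000 + 0.2 × 83000 + 0.2 × 51000 + 0.1 × 104000 + 0.4 × 177000 = 5600 + 16600 + 10200 + 10400 + 70800 = 113600

$113,600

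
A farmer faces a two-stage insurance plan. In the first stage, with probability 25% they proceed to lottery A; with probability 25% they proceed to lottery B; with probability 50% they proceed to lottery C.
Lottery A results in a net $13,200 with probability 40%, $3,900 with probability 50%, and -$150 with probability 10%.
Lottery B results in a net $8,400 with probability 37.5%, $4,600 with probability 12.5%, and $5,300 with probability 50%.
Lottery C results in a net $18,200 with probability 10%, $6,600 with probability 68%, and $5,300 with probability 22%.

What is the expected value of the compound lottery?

$7,134.50

EV(A) = 0.4 × 13200 + 0.5 × 3900 + 0.1 × (-150) = 5280 + 1950 − 15 = 7215
EV(B) = 0.375 × 8400 + 0.125 × 4600 + 0.5 × 5300 = 3150 + 575 + 2650 = 6375
EV(C) = 0.1 × 18200 + 0.68 × 6600 + 0.22 × 5300 = 1820 + 4488 + 1166 = 7474
Overall = 0.25 × 7215 + 0.25 × 6375 + 0.5 × 7474 = 1803.75 + 1593.75 + 3737 = 7134.5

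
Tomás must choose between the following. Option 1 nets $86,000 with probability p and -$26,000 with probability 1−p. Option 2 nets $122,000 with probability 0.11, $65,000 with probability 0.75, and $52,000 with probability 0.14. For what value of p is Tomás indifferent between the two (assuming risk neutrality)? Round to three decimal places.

EV(Option 2) = 0.11 × 122000 + 0.75 × 65000 + 0.14 × 52000 = 13420 + 48750 + 7280 = 69450
p·86000 + (1−p)·(-26000) = 69450
112000p − 26000 = 69450
p = (69450 + 26000) / 112000

p = 0.852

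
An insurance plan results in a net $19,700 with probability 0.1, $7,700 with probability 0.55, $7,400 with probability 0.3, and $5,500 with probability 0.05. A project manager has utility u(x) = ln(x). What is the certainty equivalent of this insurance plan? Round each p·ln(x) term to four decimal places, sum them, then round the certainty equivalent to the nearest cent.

E[u] = 0.1·ln(19700) + 0.55·ln(7700) + 0.3·ln(7400) + 0.05·ln(5500) = 0.9888 + 4.9219 + 2.6728 + 0.4306 = 9.0141
CE = e^9.0141 ≈ 8218.15

$8,218.15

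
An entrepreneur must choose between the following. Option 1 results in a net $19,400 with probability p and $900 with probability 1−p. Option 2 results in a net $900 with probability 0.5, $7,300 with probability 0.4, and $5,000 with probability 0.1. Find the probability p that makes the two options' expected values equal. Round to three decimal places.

p = 0.161

EV(Option 2) = 0.5 × 900 + 0.4 × 7300 + 0.1 × 5000 = 450 + 2920 + 500 = 3870
p·19400 + (1−p)·900 = 3870
18500p + 900 = 3870
p = (3870 − 900) / 18500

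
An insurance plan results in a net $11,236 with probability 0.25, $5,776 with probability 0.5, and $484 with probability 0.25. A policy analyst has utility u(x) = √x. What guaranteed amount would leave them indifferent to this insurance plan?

$4,900

E[u] = 0.25·√11236 + 0.5·√5776 + 0.25·√484 = 0.25·106 + 0.5·76 + 0.25·22 = 70
CE = (70)² = 4900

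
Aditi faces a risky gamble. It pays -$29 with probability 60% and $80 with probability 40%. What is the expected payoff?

$14.60

EV = 0.6 × (-29) + 0.4 × 80 = -17.4 + 32 = 14.6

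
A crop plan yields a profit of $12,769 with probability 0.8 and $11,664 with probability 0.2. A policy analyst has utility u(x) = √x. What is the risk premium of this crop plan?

E[u] = 0.8·√12769 + 0.2·√11664 = 0.8·113 + 0.2·108 = 112
CE = (112)² = 12544
Risk premium = EV − CE = 12548 − 12544 = 4

$4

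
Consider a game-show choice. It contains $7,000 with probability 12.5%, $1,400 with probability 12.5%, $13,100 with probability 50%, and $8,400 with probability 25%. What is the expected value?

$9,700

EV = 0.125 × 7000 + 0.125 × 1400 + 0.5 × 13100 + 0.25 × 8400 = 875 + 175 + 6550 + 2100 = 9700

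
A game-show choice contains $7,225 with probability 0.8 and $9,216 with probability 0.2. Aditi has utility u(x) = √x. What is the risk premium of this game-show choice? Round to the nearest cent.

E[u] = 0.8·√7225 + 0.2·√9216 = 0.8·85 + 0.2·96 = 87.2
CE = (87.2)² = 7603.84
Risk premium = EV − CE = 7623.2 − 7603.84 = 19.36

$19.36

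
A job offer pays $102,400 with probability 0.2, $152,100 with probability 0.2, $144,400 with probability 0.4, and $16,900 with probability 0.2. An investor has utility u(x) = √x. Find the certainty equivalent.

E[u] = 0.2·√102400 + 0.2·√152100 + 0.4·√144400 + 0.2·√16900 = 0.2·320 + 0.2·390 + 0.4·380 + 0.2·130 = 320
CE = (320)² = 102400

$102,400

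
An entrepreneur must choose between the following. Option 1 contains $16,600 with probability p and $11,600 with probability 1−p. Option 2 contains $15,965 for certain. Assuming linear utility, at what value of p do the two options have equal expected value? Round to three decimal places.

p·16600 + (1−p)·11600 = 15965
5000p + 11600 = 15965
p = (15965 − 11600) / 5000

p = 0.873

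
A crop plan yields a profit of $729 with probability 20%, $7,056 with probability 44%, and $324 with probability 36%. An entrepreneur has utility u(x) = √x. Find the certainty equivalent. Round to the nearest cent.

$2,385.35

E[u] = 0.2·√729 + 0.44·√7056 + 0.36·√324 = 0.2·27 + 0.44·84 + 0.36·18 = 48.84
CE = (48.84)² = 2385.3456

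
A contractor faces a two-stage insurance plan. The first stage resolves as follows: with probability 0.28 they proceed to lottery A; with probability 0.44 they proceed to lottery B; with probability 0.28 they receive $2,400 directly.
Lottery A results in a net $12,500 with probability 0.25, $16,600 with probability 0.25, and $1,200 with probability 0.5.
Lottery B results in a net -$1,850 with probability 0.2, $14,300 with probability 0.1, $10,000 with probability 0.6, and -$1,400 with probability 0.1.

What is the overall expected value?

EV(A) = 0.25 × 12500 + 0.25 × 16600 + 0.5 × 1200 = 3125 + 4150 + 600 = 7875
EV(B) = 0.2 × (-1850) + 0.1 × 14300 + 0.6 × 10000 + 0.1 × (-1400) = -370 + 1430 + 6000 − 140 = 6920
Branch C: 2400 (certain)
Overall = 0.28 × 7875 + 0.44 × 6920 + 0.28 × 2400 = 2205 + 3044.8 + 672 = 5921.8

$5,921.80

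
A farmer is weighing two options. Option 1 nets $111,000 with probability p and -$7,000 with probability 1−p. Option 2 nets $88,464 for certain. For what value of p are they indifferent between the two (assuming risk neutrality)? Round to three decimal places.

p = 0.809

p·111000 + (1−p)·(-7000) = 88464
118000p − 7000 = 88464
p = (88464 + 7000) / 118000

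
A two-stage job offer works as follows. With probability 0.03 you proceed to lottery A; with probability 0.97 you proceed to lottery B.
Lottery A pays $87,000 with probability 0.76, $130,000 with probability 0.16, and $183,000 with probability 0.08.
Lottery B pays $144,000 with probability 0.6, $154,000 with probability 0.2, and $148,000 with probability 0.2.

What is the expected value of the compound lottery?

$145,442.80

EV(A) = 0.76 × 87000 + 0.16 × 130000 + 0.08 × 183000 = 66120 + 20800 + 14640 = 101560
EV(B) = 0.6 × 144000 + 0.2 × 154000 + 0.2 × 148000 = 86400 + 30800 + 29600 = 146800
Overall = 0.03 × 101560 + 0.97 × 146800 = 3046.8 + 142396 = 145442.8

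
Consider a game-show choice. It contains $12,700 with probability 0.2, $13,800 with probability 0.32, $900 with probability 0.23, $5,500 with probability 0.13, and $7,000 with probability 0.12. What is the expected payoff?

EV = 0.2 × 12700 + 0.32 × 13800 + 0.23 × 900 + 0.13 × 5500 + 0.12 × 7000 = 2540 + 4416 + 207 + 715 + 840 = 8718

$8,718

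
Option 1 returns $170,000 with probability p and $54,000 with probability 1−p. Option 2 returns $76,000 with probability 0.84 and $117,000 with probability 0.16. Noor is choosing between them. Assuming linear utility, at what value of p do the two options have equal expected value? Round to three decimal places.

EV(Option 2) = 0.84 × 76000 + 0.16 × 117000 = 63840 + 18720 = 82560
p·170000 + (1−p)·54000 = 82560
116000p + 54000 = 82560
p = (82560 − 54000) / 116000

p = 0.246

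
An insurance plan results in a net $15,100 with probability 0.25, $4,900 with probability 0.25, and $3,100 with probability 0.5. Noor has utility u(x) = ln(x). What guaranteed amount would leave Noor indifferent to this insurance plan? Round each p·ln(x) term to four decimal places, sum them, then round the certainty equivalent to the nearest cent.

$5,163.66

E[u] = 0.25·ln(15100) + 0.25·ln(4900) + 0.5·ln(3100) = 2.4056 + 2.1242 + 4.0196 = 8.5494
CE = e^8.5494 ≈ 5163.66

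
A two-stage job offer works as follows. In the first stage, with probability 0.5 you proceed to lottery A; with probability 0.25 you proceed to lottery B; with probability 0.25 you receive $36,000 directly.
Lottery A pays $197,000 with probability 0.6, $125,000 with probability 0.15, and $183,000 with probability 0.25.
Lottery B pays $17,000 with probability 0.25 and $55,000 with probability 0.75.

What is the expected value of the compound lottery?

EV(A) = 0.6 × 197000 + 0.15 × 125000 + 0.25 × 183000 = 118200 + 18750 + 45750 = 182700
EV(B) = 0.25 × 17000 + 0.75 × 55000 = 4250 + 41250 = 45500
Branch C: 36000 (certain)
Overall = 0.5 × 182700 + 0.25 × 45500 + 0.25 × 36000 = 91350 + 11375 + 9000 = 111725

$111,725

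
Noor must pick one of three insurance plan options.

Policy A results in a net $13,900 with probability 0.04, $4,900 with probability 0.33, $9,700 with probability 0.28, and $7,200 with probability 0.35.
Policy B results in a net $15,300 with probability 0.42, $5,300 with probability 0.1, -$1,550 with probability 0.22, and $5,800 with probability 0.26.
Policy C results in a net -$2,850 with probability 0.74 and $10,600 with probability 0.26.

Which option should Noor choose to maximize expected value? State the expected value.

Policy A = 0.04 × 13900 + 0.33 × 4900 + 0.28 × 9700 + 0.35 × 7200 = 556 + 1617 + 2716 + 2520 = 7409
Policy B = 0.42 × 15300 + 0.1 × 5300 + 0.22 × (-1550) + 0.26 × 5800 = 6426 + 530 − 341 + 1508 = 8123
Policy C = 0.74 × (-2850) + 0.26 × 10600 = -2109 + 2756 = 647

Policy B ($8,123)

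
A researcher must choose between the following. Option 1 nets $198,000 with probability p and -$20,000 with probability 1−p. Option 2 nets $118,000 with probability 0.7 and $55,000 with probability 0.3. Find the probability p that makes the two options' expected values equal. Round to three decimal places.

EV(Option 2) = 0.7 × 118000 + 0.3 × 55000 = 82600 + 16500 = 99100
p·198000 + (1−p)·(-20000) = 99100
218000p − 20000 = 99100
p = (99100 + 20000) / 218000

p = 0.546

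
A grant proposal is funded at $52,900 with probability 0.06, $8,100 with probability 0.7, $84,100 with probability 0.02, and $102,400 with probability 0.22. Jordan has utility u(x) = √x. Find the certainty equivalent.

$23,409

E[u] = 0.06·√52900 + 0.7·√8100 + 0.02·√84100 + 0.22·√102400 = 0.06·230 + 0.7·90 + 0.02·290 + 0.22·320 = 153
CE = (153)² = 23409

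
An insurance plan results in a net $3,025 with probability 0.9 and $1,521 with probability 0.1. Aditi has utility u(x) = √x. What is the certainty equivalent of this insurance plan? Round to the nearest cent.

$2,851.56

E[u] = 0.9·√3025 + 0.1·√1521 = 0.9·55 + 0.1·39 = 53.4
CE = (53.4)² = 2851.56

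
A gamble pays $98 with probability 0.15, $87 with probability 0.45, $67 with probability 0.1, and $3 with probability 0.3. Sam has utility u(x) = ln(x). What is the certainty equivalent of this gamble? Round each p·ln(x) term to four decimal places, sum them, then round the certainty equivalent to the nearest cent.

E[u] = 0.15·ln(98) + 0.45·ln(87) + 0.1·ln(67) + 0.3·ln(3) = 0.6877 + 2.0097 + 0.4205 + 0.3296 = 3.4475
CE = e^3.4475 ≈ 31.42

$31.42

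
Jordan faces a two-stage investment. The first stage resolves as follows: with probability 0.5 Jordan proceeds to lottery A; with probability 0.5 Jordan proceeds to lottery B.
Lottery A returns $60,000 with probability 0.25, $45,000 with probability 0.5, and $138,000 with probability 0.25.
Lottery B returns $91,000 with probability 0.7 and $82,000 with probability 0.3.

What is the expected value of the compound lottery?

EV(A) = 0.25 × 60000 + 0.5 × 45000 + 0.25 × 138000 = 15000 + 22500 + 34500 = 72000
EV(B) = 0.7 × 91000 + 0.3 × 82000 = 63700 + 24600 = 88300
Overall = 0.5 × 72000 + 0.5 × 88300 = 36000 + 44150 = 80150

$80,150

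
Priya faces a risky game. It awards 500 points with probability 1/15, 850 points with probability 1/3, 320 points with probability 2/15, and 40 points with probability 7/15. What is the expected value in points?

378 points

EV = 1/15 × 500 + 1/3 × 850 + 2/15 × 320 + 7/15 × 40 = 33.3333 + 283.3333 + 42.6667 + 18.6667 = 378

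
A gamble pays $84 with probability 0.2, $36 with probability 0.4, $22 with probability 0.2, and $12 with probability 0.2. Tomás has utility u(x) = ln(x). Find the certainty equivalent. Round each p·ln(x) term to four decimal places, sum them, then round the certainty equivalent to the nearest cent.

E[u] = 0.2·ln(84) + 0.4·ln(36) + 0.2·ln(22) + 0.2·ln(12) = 0.8862 + 1.4334 + 0.6182 + 0.4970 = 3.4348
CE = e^3.4348 ≈ 31.03

$31.03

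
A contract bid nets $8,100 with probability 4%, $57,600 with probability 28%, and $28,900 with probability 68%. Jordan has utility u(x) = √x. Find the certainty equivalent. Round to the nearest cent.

$34,744.96

E[u] = 0.04·√8100 + 0.28·√57600 + 0.68·√28900 = 0.04·90 + 0.28·240 + 0.68·170 = 186.4
CE = (186.4)² = 34744.96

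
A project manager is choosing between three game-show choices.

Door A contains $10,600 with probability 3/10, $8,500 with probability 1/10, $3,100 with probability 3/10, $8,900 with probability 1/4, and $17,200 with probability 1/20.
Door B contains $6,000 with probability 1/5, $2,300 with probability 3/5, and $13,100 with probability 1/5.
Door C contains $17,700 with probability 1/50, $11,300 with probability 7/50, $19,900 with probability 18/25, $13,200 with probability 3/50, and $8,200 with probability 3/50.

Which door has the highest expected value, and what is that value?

Door C ($17,548)

Door A = 3/10 × 10600 + 1/10 × 8500 + 3/10 × 3100 + 1/4 × 8900 + 1/20 × 17200 = 3180 + 850 + 930 + 2225 + 860 = 8045
Door B = 1/5 × 6000 + 3/5 × 2300 + 1/5 × 13100 = 1200 + 1380 + 2620 = 5200
Door C = 1/50 × 17700 + 7/50 × 11300 + 18/25 × 19900 + 3/50 × 13200 + 3/50 × 8200 = 354 + 1582 + 14328 + 792 + 492 = 17548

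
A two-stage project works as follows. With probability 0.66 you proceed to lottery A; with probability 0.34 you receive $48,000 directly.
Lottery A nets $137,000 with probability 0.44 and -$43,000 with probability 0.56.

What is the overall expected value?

EV(A) = 0.44 × 137000 + 0.56 × (-43000) = 60280 − 24080 = 36200
Branch B: 48000 (certain)
Overall = 0.66 × 36200 + 0.34 × 48000 = 23892 + 16320 = 40212

$40,212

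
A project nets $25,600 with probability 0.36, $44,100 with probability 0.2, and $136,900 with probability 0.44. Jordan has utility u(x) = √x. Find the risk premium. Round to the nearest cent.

E[u] = 0.36·√25600 + 0.2·√44100 + 0.44·√136900 = 0.36·160 + 0.2·210 + 0.44·370 = 262.4
CE = (262.4)² = 68853.76
Risk premium = EV − CE = 78272 − 68853.76 = 9418.24

$9,418.24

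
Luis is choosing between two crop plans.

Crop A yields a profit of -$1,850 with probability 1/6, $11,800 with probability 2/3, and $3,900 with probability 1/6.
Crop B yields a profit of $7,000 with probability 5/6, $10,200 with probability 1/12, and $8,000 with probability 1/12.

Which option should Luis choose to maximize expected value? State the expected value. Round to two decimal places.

Crop A ($8,208.33)

Crop A = 1/6 × (-1850) + 2/3 × 11800 + 1/6 × 3900 = -308.3333 + 7866.6667 + 650 = 8208.3333
Crop B = 5/6 × 7000 + 1/12 × 10200 + 1/12 × 8000 = 5833.3333 + 850 + 666.6667 = 7350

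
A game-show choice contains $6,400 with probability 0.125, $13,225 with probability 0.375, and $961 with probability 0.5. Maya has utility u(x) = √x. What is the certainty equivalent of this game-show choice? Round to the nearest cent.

E[u] = 0.125·√6400 + 0.375·√13225 + 0.5·√961 = 0.125·80 + 0.375·115 + 0.5·31 = 68.625
CE = (68.625)² = 4709.390625

$4,709.39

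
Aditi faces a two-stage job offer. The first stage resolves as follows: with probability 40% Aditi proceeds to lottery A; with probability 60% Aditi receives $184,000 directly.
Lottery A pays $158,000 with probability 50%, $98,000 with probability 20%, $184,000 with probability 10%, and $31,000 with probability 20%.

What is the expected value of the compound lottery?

EV(A) = 0.5 × 158000 + 0.2 × 98000 + 0.1 × 184000 + 0.2 × 31000 = 79000 + 19600 + 18400 + 6200 = 123200
Branch B: 184000 (certain)
Overall = 0.4 × 123200 + 0.6 × 184000 = 49280 + 110400 = 159680

$159,680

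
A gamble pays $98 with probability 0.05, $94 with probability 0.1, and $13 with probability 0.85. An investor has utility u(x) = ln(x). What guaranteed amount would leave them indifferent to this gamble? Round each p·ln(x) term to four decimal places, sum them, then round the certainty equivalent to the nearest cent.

E[u] = 0.05·ln(98) + 0.1·ln(94) + 0.85·ln(13) = 0.2292 + 0.4543 + 2.1802 = 2.8637
CE = e^2.8637 ≈ 17.53

$17.53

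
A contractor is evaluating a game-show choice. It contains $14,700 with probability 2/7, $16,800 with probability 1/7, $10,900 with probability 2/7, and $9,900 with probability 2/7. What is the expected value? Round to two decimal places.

$12,542.86

EV = 2/7 × 14700 + 1/7 × 16800 + 2/7 × 10900 + 2/7 × 9900 = 4200 + 2400 + 3114.2857 + 2828.5714 = 12542.8571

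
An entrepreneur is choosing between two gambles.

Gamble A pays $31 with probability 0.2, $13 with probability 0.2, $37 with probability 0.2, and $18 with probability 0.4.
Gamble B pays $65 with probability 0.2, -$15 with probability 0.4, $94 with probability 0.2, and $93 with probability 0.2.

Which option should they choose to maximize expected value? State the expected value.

Gamble B ($44.40)

Gamble A = 0.2 × 31 + 0.2 × 13 + 0.2 × 37 + 0.4 × 18 = 6.2 + 2.6 + 7.4 + 7.2 = 23.4
Gamble B = 0.2 × 65 + 0.4 × (-15) + 0.2 × 94 + 0.2 × 93 = 13 − 6 + 18.8 + 18.6 = 44.4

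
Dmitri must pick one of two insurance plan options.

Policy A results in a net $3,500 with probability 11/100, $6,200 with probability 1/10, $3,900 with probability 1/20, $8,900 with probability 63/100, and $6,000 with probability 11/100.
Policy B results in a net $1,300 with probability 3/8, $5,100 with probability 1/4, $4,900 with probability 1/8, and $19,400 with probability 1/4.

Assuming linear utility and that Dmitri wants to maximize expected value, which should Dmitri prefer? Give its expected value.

Policy A = 11/100 × 3500 + 1/10 × 6200 + 1/20 × 3900 + 63/100 × 8900 + 11/100 × 6000 = 385 + 620 + 195 + 5607 + 660 = 7467
Policy B = 3/8 × 1300 + 1/4 × 5100 + 1/8 × 4900 + 1/4 × 19400 = 487.5 + 1275 + 612.5 + 4850 = 7225

Policy A ($7,467)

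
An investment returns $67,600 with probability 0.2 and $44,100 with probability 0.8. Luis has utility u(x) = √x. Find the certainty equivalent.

E[u] = 0.2·√67600 + 0.8·√44100 = 0.2·260 + 0.8·210 = 220
CE = (220)² = 48400

$48,400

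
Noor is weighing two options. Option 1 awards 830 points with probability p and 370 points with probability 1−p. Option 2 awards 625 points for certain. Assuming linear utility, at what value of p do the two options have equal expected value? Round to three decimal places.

p = 0.554

p·830 + (1−p)·370 = 625
460p + 370 = 625
p = (625 − 370) / 460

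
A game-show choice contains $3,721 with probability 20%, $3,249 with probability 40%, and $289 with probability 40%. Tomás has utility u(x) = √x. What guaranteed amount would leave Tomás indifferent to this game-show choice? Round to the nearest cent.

$1,747.24

E[u] = 0.2·√3721 + 0.4·√3249 + 0.4·√289 = 0.2·61 + 0.4·57 + 0.4·17 = 41.8
CE = (41.8)² = 1747.24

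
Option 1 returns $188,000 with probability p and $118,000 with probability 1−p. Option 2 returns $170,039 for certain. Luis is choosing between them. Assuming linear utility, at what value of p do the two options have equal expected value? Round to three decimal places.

p = 0.743

p·188000 + (1−p)·118000 = 170039
70000p + 118000 = 170039
p = (170039 − 118000) / 70000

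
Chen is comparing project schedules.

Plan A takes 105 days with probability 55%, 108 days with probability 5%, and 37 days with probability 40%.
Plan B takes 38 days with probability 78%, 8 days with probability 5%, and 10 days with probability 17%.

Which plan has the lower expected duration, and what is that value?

Plan B (31.74 days)

Plan A = 0.55 × 105 + 0.05 × 108 + 0.4 × 37 = 57.75 + 5.4 + 14.8 = 77.95
Plan B = 0.78 × 38 + 0.05 × 8 + 0.17 × 10 = 29.64 + 0.4 + 1.7 = 31.74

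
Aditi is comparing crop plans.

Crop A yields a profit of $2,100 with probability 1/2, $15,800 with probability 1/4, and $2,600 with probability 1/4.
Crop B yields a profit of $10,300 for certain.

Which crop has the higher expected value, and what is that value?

Crop A = 1/2 × 2100 + 1/4 × 15800 + 1/4 × 2600 = 1050 + 3950 + 650 = 5650
Crop B: 10300 (certain)

Crop B ($10,300)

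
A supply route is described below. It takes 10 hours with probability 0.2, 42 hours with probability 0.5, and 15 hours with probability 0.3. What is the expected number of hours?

EV = 0.2 × 10 + 0.5 × 42 + 0.3 × 15 = 2 + 21 + 4.5 = 27.5

27.5 hours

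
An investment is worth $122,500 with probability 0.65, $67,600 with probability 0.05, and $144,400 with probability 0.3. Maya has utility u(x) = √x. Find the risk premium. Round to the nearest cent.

E[u] = 0.65·√122500 + 0.05·√67600 + 0.3·√144400 = 0.65·350 + 0.05·260 + 0.3·380 = 354.5
CE = (354.5)² = 125670.25
Risk premium = EV − CE = 126325 − 125670.25 = 654.75

$654.75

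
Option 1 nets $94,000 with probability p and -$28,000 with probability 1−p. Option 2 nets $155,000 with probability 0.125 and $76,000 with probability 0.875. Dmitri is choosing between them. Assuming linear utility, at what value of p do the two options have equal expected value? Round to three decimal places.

p = 0.933

EV(Option 2) = 0.125 × 155000 + 0.875 × 76000 = 19375 + 66500 = 85875
p·94000 + (1−p)·(-28000) = 85875
122000p − 28000 = 85875
p = (85875 + 28000) / 122000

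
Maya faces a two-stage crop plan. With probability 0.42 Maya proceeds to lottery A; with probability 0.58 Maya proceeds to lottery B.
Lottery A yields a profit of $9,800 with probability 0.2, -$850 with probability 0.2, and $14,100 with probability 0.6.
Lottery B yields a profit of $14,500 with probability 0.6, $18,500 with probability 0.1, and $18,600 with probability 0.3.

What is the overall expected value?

EV(A) = 0.2 × 9800 + 0.2 × (-850) + 0.6 × 14100 = 1960 − 170 + 8460 = 10250
EV(B) = 0.6 × 14500 + 0.1 × 18500 + 0.3 × 18600 = 8700 + 1850 + 5580 = 16130
Overall = 0.42 × 10250 + 0.58 × 16130 = 4305 + 9355.4 = 13660.4

$13,660.40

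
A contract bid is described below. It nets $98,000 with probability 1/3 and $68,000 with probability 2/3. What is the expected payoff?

EV = 1/3 × 98000 + 2/3 × 68000 = 32666.6667 + 45333.3333 = 78000

$78,000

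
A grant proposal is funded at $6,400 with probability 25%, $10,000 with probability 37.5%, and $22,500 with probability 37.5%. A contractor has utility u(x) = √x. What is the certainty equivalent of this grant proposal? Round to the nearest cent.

E[u] = 0.25·√6400 + 0.375·√10000 + 0.375·√22500 = 0.25·80 + 0.375·100 + 0.375·150 = 113.75
CE = (113.75)² = 12939.0625

$12,939.06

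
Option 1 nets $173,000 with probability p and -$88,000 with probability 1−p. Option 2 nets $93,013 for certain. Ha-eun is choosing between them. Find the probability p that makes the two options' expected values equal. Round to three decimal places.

p·173000 + (1−p)·(-88000) = 93013
261000p − 88000 = 93013
p = (93013 + 88000) / 261000

p = 0.694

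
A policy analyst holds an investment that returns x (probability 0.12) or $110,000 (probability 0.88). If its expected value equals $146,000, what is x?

0.12·x + 0.88·110000 = 146000
0.12·x = 146000 − 96800 = 49200
x = 49200 / 0.12 = 410000

x = $410,000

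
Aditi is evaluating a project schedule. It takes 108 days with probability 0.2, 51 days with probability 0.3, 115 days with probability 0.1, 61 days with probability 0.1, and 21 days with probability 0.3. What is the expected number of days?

60.8 days

EV = 0.2 × 108 + 0.3 × 51 + 0.1 × 115 + 0.1 × 61 + 0.3 × 21 = 21.6 + 15.3 + 11.5 + 6.1 + 6.3 = 60.8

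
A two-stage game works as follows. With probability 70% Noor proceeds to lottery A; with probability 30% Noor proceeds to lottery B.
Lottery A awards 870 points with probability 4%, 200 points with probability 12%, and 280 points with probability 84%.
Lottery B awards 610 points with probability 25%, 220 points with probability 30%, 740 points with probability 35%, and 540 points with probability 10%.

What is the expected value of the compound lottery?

EV(A) = 0.04 × 870 + 0.12 × 200 + 0.84 × 280 = 34.8 + 24 + 235.2 = 294
EV(B) = 0.25 × 610 + 0.3 × 220 + 0.35 × 740 + 0.1 × 540 = 152.5 + 66 + 259 + 54 = 531.5
Overall = 0.7 × 294 + 0.3 × 531.5 = 205.8 + 159.45 = 365.25

365.25 points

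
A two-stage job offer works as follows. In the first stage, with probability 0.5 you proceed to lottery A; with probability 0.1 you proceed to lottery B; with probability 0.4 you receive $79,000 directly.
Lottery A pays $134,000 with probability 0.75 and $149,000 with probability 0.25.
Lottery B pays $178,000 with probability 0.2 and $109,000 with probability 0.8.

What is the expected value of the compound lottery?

$112,755

EV(A) = 0.75 × 134000 + 0.25 × 149000 = 100500 + 37250 = 137750
EV(B) = 0.2 × 178000 + 0.8 × 109000 = 35600 + 87200 = 122800
Branch C: 79000 (certain)
Overall = 0.5 × 137750 + 0.1 × 122800 + 0.4 × 79000 = 68875 + 12280 + 31600 = 112755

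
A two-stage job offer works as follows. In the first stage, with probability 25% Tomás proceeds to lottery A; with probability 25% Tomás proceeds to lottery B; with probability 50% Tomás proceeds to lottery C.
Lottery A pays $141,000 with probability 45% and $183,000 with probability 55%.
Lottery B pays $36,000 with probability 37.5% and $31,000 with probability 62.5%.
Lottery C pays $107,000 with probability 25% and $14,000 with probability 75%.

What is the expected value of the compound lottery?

$67,868.75

EV(A) = 0.45 × 141000 + 0.55 × 183000 = 63450 + 100650 = 164100
EV(B) = 0.375 × 36000 + 0.625 × 31000 = 13500 + 19375 = 32875
EV(C) = 0.25 × 107000 + 0.75 × 14000 = 26750 + 10500 = 37250
Overall = 0.25 × 164100 + 0.25 × 32875 + 0.5 × 37250 = 41025 + 8218.75 + 18625 = 67868.75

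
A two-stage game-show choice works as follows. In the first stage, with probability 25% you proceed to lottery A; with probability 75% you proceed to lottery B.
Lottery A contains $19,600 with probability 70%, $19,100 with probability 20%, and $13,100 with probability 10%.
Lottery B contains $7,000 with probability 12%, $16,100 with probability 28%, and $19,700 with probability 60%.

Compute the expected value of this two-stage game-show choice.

EV(A) = 0.7 × 19600 + 0.2 × 19100 + 0.1 × 13100 = 13720 + 3820 + 1310 = 18850
EV(B) = 0.12 × 7000 + 0.28 × 16100 + 0.6 × 19700 = 840 + 4508 + 11820 = 17168
Overall = 0.25 × 18850 + 0.75 × 17168 = 4712.5 + 12876 = 17588.5

$17,588.50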